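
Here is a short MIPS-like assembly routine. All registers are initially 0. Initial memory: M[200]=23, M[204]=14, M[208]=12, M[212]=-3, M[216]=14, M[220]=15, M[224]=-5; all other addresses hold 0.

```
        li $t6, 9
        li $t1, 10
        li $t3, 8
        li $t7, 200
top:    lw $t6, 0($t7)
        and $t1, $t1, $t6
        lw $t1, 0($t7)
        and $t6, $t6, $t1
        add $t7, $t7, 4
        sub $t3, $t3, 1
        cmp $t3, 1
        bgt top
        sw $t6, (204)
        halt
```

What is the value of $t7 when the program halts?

228

li $t6, 9 → $t6=9
li $t1, 10 → $t1=10
li $t3, 8 → $t3=8
li $t7, 200 → $t7=200
lw $t6, 0($t7) → $t6=M[200]=23
and $t1, $t1, $t6 → $t1=10&23=2
lw $t1, 0($t7) → $t1=M[200]=23
and $t6, $t6, $t1 → $t6=23&23=23
add $t7, $t7, 4 → $t7=200+4=204
sub $t3, $t3, 1 → $t3=8-1=7
cmp $t3, 1  (cmp 7,1)
bgt top: taken
lw $t6, 0($t7) → $t6=M[204]=14
and $t1, $t1, $t6 → $t1=23&14=6
lw $t1, 0($t7) → $t1=M[204]=14
and $t6, $t6, $t1 → $t6=14&14=14
add $t7, $t7, 4 → $t7=204+4=208
sub $t3, $t3, 1 → $t3=7-1=6
cmp $t3, 1  (cmp 6,1)
bgt top: taken
lw $t6, 0($t7) → $t6=M[208]=12
and $t1, $t1, $t6 → $t1=14&12=12
lw $t1, 0($t7) → $t1=M[208]=12
and $t6, $t6, $t1 → $t6=12&12=12
add $t7, $t7, 4 → $t7=208+4=212
sub $t3, $t3, 1 → $t3=6-1=5
cmp $t3, 1  (cmp 5,1)
bgt top: taken
lw $t6, 0($t7) → $t6=M[212]=-3
and $t1, $t1, $t6 → $t1=12&(-3)=12
lw $t1, 0($t7) → $t1=M[212]=-3
and $t6, $t6, $t1 → $t6=(-3)&(-3)=-3
add $t7, $t7, 4 → $t7=212+4=216
sub $t3, $t3, 1 → $t3=5-1=4
cmp $t3, 1  (cmp 4,1)
bgt top: taken
lw $t6, 0($t7) → $t6=M[216]=14
and $t1, $t1, $t6 → $t1=(-3)&14=12
lw $t1, 0($t7) → $t1=M[216]=14
and $t6, $t6, $t1 → $t6=14&14=14
add $t7, $t7, 4 → $t7=216+4=220
sub $t3, $t3, 1 → $t3=4-1=3
cmp $t3, 1  (cmp 3,1)
bgt top: taken
lw $t6, 0($t7) → $t6=M[220]=15
and $t1, $t1, $t6 → $t1=14&15=14
lw $t1, 0($t7) → $t1=M[220]=15
and $t6, $t6, $t1 → $t6=15&15=15
add $t7, $t7, 4 → $t7=220+4=224
sub $t3, $t3, 1 → $t3=3-1=2
cmp $t3, 1  (cmp 2,1)
bgt top: taken
lw $t6, 0($t7) → $t6=M[224]=-5
and $t1, $t1, $t6 → $t1=15&(-5)=11
lw $t1, 0($t7) → $t1=M[224]=-5
and $t6, $t6, $t1 → $t6=(-5)&(-5)=-5
add $t7, $t7, 4 → $t7=224+4=228
sub $t3, $t3, 1 → $t3=2-1=1
cmp $t3, 1  (cmp 1,1)
bgt top: not taken
sw $t6, (204) → M[204]=-5
halt.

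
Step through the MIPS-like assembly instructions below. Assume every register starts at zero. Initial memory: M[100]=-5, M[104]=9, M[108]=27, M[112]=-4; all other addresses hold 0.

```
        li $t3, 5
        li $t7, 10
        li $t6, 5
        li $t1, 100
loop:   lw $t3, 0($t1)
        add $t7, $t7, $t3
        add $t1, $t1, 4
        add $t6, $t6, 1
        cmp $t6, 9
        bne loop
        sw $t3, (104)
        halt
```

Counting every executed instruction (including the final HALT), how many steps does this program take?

li $t3, 5 → $t3=5
li $t7, 10 → $t7=10
li $t6, 5 → $t6=5
li $t1, 100 → $t1=100
lw $t3, 0($t1) → $t3=M[100]=-5
add $t7, $t7, $t3 → $t7=10+(-5)=5
add $t1, $t1, 4 → $t1=100+4=104
add $t6, $t6, 1 → $t6=5+1=6
cmp $t6, 9  (cmp 6,9)
bne loop: taken
lw $t3, 0($t1) → $t3=M[104]=9
add $t7, $t7, $t3 → $t7=5+9=14
add $t1, $t1, 4 → $t1=104+4=108
add $t6, $t6, 1 → $t6=6+1=7
cmp $t6, 9  (cmp 7,9)
bne loop: taken
lw $t3, 0($t1) → $t3=M[108]=27
add $t7, $t7, $t3 → $t7=14+27=41
add $t1, $t1, 4 → $t1=108+4=112
add $t6, $t6, 1 → $t6=7+1=8
cmp $t6, 9  (cmp 8,9)
bne loop: taken
lw $t3, 0($t1) → $t3=M[112]=-4
add $t7, $t7, $t3 → $t7=41+(-4)=37
add $t1, $t1, 4 → $t1=112+4=116
add $t6, $t6, 1 → $t6=8+1=9
cmp $t6, 9  (cmp 9,9)
bne loop: not taken
sw $t3, (104) → M[104]=-4
halt.
Total executed instructions: 30.

30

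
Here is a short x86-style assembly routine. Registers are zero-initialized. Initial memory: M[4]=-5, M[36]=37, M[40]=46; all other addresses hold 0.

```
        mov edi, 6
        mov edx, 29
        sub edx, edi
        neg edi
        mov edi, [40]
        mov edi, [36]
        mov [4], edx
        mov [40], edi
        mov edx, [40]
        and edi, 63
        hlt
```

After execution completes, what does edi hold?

37

mov edi, 6 → edi=6
mov edx, 29 → edx=29
sub edx, edi → edx=29-6=23
neg edi → edi=-(6)=-6
mov edi, [40] → edi=M[40]=46
mov edi, [36] → edi=M[36]=37
mov [4], edx → M[4]=23
mov [40], edi → M[40]=37
mov edx, [40] → edx=M[40]=37
and edi, 63 → edi=37&63=37
halt.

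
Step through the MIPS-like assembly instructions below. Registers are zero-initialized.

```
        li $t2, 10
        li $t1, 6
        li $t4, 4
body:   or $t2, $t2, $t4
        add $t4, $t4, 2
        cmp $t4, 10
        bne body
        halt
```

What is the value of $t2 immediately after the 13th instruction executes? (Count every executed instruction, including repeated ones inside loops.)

14

$t2=10
$t1=6
$t4=4
$t2=10|4=14
$t4=4+2=6
cmp $t4, 10  (cmp 6,10)
bne body: taken
$t2=14|6=14
$t4=6+2=8
cmp $t4, 10  (cmp 8,10)
bne body: taken
$t2=14|8=14
$t4=8+2=10
After step 13: $t2 = 14.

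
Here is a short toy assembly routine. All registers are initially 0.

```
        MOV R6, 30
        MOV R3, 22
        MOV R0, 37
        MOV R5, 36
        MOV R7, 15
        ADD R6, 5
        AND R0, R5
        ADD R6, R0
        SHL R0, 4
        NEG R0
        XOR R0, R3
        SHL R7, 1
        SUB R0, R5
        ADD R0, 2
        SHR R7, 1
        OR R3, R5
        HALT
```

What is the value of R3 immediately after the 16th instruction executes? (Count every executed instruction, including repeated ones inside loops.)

54

after MOV R6, 30: R6=30
after MOV R3, 22: R3=22
after MOV R0, 37: R0=37
after MOV R5, 36: R5=36
after MOV R7, 15: R7=15
after ADD R6, 5: R6=30+5=35
after AND R0, R5: R0=37&36=36
after ADD R6, R0: R6=35+36=71
after SHL R0, 4: R0=36<<4=576
after NEG R0: R0=-(576)=-576
after XOR R0, R3: R0=(-576)^22=-554
after SHL R7, 1: R7=15<<1=30
after SUB R0, R5: R0=(-554)-36=-590
after ADD R0, 2: R0=(-590)+2=-588
after SHR R7, 1: R7=30>>1=15
after OR R3, R5: R3=22|36=54
After step 16: R3 = 54.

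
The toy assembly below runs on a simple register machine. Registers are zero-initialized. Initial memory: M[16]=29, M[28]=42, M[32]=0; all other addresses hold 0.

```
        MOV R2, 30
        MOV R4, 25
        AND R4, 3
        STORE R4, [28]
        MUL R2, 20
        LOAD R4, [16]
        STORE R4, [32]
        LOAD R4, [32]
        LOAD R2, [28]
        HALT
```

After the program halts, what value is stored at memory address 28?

1

R2=30
R4=25
R4=25&3=1
STORE R4, [28] → M[28]=1
R2=30*20=600
R4=M[16]=29
STORE R4, [32] → M[32]=29
R4=M[32]=29
R2=M[28]=1
halt.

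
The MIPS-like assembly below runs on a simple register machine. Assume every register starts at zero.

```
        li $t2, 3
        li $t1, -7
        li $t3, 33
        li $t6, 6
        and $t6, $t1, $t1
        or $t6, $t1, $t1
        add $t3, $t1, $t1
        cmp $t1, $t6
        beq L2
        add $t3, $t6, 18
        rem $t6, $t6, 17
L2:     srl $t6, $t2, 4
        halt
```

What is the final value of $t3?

-14

after li $t2, 3: $t2=3
after li $t1, -7: $t1=-7
after li $t3, 33: $t3=33
after li $t6, 6: $t6=6
after and $t6, $t1, $t1: $t6=(-7)&(-7)=-7
after or $t6, $t1, $t1: $t6=(-7)|(-7)=-7
after add $t3, $t1, $t1: $t3=(-7)+(-7)=-14
cmp $t1, $t6  (cmp -7,-7)
beq L2: taken
after srl $t6, $t2, 4: $t6=3>>4=0
halt.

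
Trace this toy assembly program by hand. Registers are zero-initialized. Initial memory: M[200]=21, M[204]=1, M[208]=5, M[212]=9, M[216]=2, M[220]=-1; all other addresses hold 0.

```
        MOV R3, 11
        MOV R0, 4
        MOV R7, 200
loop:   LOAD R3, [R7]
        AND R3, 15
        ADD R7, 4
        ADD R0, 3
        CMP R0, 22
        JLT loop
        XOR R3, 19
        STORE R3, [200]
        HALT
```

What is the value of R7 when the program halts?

224

after MOV R3, 11: R3=11
after MOV R0, 4: R0=4
after MOV R7, 200: R7=200
after LOAD R3, [R7]: R3=M[200]=21
after AND R3, 15: R3=21&15=5
after ADD R7, 4: R7=200+4=204
after ADD R0, 3: R0=4+3=7
CMP R0, 22  (cmp 7,22)
JLT loop: taken
after LOAD R3, [R7]: R3=M[204]=1
after AND R3, 15: R3=1&15=1
after ADD R7, 4: R7=204+4=208
after ADD R0, 3: R0=7+3=10
CMP R0, 22  (cmp 10,22)
JLT loop: taken
after LOAD R3, [R7]: R3=M[208]=5
after AND R3, 15: R3=5&15=5
after ADD R7, 4: R7=208+4=212
after ADD R0, 3: R0=10+3=13
CMP R0, 22  (cmp 13,22)
JLT loop: taken
after LOAD R3, [R7]: R3=M[212]=9
after AND R3, 15: R3=9&15=9
after ADD R7, 4: R7=212+4=216
after ADD R0, 3: R0=13+3=16
CMP R0, 22  (cmp 16,22)
JLT loop: taken
after LOAD R3, [R7]: R3=M[216]=2
after AND R3, 15: R3=2&15=2
after ADD R7, 4: R7=216+4=220
after ADD R0, 3: R0=16+3=19
CMP R0, 22  (cmp 19,22)
JLT loop: taken
after LOAD R3, [R7]: R3=M[220]=-1
after AND R3, 15: R3=(-1)&15=15
after ADD R7, 4: R7=220+4=224
after ADD R0, 3: R0=19+3=22
CMP R0, 22  (cmp 22,22)
JLT loop: not taken
after XOR R3, 19: R3=15^19=28
STORE R3, [200] → M[200]=28
halt.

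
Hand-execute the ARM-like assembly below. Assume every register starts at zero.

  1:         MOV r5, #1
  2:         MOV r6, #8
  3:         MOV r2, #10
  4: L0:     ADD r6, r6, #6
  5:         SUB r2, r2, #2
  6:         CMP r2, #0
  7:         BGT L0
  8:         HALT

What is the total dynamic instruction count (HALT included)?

24

r5=1
r6=8
r2=10
r6=8+6=14
r2=10-2=8
CMP r2, #0  (cmp 8,0)
BGT L0: taken
r6=14+6=20
r2=8-2=6
CMP r2, #0  (cmp 6,0)
BGT L0: taken
r6=20+6=26
r2=6-2=4
CMP r2, #0  (cmp 4,0)
BGT L0: taken
r6=26+6=32
r2=4-2=2
CMP r2, #0  (cmp 2,0)
BGT L0: taken
r6=32+6=38
r2=2-2=0
CMP r2, #0  (cmp 0,0)
BGT L0: not taken
halt.
Total executed instructions: 24.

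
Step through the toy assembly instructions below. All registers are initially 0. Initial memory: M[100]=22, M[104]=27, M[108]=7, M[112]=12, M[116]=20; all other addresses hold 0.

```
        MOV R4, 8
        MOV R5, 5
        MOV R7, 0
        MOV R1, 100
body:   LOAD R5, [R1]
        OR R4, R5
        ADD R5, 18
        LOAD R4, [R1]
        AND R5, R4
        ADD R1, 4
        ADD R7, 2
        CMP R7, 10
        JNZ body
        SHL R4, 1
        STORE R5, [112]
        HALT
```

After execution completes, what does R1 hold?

after MOV R4, 8: R4=8
after MOV R5, 5: R5=5
after MOV R7, 0: R7=0
after MOV R1, 100: R1=100
after LOAD R5, [R1]: R5=M[100]=22
after OR R4, R5: R4=8|22=30
after ADD R5, 18: R5=22+18=40
after LOAD R4, [R1]: R4=M[100]=22
after AND R5, R4: R5=40&22=0
after ADD R1, 4: R1=100+4=104
after ADD R7, 2: R7=0+2=2
CMP R7, 10  (cmp 2,10)
JNZ body: taken
after LOAD R5, [R1]: R5=M[104]=27
after OR R4, R5: R4=22|27=31
after ADD R5, 18: R5=27+18=45
after LOAD R4, [R1]: R4=M[104]=27
after AND R5, R4: R5=45&27=9
after ADD R1, 4: R1=104+4=108
after ADD R7, 2: R7=2+2=4
CMP R7, 10  (cmp 4,10)
JNZ body: taken
after LOAD R5, [R1]: R5=M[108]=7
after OR R4, R5: R4=27|7=31
after ADD R5, 18: R5=7+18=25
after LOAD R4, [R1]: R4=M[108]=7
after AND R5, R4: R5=25&7=1
after ADD R1, 4: R1=108+4=112
after ADD R7, 2: R7=4+2=6
CMP R7, 10  (cmp 6,10)
JNZ body: taken
after LOAD R5, [R1]: R5=M[112]=12
after OR R4, R5: R4=7|12=15
after ADD R5, 18: R5=12+18=30
after LOAD R4, [R1]: R4=M[112]=12
after AND R5, R4: R5=30&12=12
after ADD R1, 4: R1=112+4=116
after ADD R7, 2: R7=6+2=8
CMP R7, 10  (cmp 8,10)
JNZ body: taken
after LOAD R5, [R1]: R5=M[116]=20
after OR R4, R5: R4=12|20=28
after ADD R5, 18: R5=20+18=38
after LOAD R4, [R1]: R4=M[116]=20
after AND R5, R4: R5=38&20=4
after ADD R1, 4: R1=116+4=120
after ADD R7, 2: R7=8+2=10
CMP R7, 10  (cmp 10,10)
JNZ body: not taken
after SHL R4, 1: R4=20<<1=40
STORE R5, [112] → M[112]=4
halt.

120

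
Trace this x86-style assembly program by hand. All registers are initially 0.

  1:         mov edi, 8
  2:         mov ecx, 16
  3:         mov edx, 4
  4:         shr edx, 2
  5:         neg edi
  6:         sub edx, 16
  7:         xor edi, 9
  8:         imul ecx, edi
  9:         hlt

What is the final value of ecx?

-240

edi=8
ecx=16
edx=4
edx=4>>2=1
edi=-(8)=-8
edx=1-16=-15
edi=(-8)^9=-15
ecx=16*(-15)=-240
halt.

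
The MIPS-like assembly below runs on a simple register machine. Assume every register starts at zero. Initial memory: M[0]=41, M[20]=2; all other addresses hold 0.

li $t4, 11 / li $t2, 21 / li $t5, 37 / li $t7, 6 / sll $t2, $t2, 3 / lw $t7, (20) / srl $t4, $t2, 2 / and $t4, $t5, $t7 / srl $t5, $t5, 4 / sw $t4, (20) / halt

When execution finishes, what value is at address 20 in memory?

after li $t4, 11: $t4=11
after li $t2, 21: $t2=21
after li $t5, 37: $t5=37
after li $t7, 6: $t7=6
after sll $t2, $t2, 3: $t2=21<<3=168
after lw $t7, (20): $t7=M[20]=2
after srl $t4, $t2, 2: $t4=168>>2=42
after and $t4, $t5, $t7: $t4=37&2=0
after srl $t5, $t5, 4: $t5=37>>4=2
sw $t4, (20) → M[20]=0
halt.

0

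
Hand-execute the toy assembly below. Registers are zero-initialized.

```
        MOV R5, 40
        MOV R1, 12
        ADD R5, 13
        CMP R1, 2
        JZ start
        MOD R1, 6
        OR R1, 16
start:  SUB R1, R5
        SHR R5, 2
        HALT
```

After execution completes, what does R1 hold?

R5=40
R1=12
R5=40+13=53
CMP R1, 2  (cmp 12,2)
JZ start: not taken
R1=12%6=0
R1=0|16=16
R1=16-53=-37
R5=53>>2=13
halt.

-37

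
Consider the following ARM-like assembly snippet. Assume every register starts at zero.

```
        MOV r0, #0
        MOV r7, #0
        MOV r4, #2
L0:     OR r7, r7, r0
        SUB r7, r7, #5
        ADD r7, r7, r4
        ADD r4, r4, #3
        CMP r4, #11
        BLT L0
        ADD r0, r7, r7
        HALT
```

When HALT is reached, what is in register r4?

11

after MOV r0, #0: r0=0
after MOV r7, #0: r7=0
after MOV r4, #2: r4=2
after OR r7, r7, r0: r7=0|0=0
after SUB r7, r7, #5: r7=0-5=-5
after ADD r7, r7, r4: r7=(-5)+2=-3
after ADD r4, r4, #3: r4=2+3=5
CMP r4, #11  (cmp 5,11)
BLT L0: taken
after OR r7, r7, r0: r7=(-3)|0=-3
after SUB r7, r7, #5: r7=(-3)-5=-8
after ADD r7, r7, r4: r7=(-8)+5=-3
after ADD r4, r4, #3: r4=5+3=8
CMP r4, #11  (cmp 8,11)
BLT L0: taken
after OR r7, r7, r0: r7=(-3)|0=-3
after SUB r7, r7, #5: r7=(-3)-5=-8
after ADD r7, r7, r4: r7=(-8)+8=0
after ADD r4, r4, #3: r4=8+3=11
CMP r4, #11  (cmp 11,11)
BLT L0: not taken
after ADD r0, r7, r7: r0=0+0=0
halt.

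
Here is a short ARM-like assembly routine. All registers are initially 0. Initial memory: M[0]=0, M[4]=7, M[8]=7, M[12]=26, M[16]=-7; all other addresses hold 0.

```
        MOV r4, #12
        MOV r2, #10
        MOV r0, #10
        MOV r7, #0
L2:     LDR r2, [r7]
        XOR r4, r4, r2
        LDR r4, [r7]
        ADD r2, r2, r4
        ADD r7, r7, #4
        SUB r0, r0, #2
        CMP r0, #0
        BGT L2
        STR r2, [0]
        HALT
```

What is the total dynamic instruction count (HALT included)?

r4=12
r2=10
r0=10
r7=0
r2=M[0]=0
r4=12^0=12
r4=M[0]=0
r2=0+0=0
r7=0+4=4
r0=10-2=8
CMP r0, #0  (cmp 8,0)
BGT L2: taken
r2=M[4]=7
r4=0^7=7
r4=M[4]=7
r2=7+7=14
r7=4+4=8
r0=8-2=6
CMP r0, #0  (cmp 6,0)
BGT L2: taken
r2=M[8]=7
r4=7^7=0
r4=M[8]=7
r2=7+7=14
r7=8+4=12
r0=6-2=4
CMP r0, #0  (cmp 4,0)
BGT L2: taken
r2=M[12]=26
r4=7^26=29
r4=M[12]=26
r2=26+26=52
r7=12+4=16
r0=4-2=2
CMP r0, #0  (cmp 2,0)
BGT L2: taken
r2=M[16]=-7
r4=26^(-7)=-29
r4=M[16]=-7
r2=(-7)+(-7)=-14
r7=16+4=20
r0=2-2=0
CMP r0, #0  (cmp 0,0)
BGT L2: not taken
STR r2, [0] → M[0]=-14
halt.
Total executed instructions: 46.

46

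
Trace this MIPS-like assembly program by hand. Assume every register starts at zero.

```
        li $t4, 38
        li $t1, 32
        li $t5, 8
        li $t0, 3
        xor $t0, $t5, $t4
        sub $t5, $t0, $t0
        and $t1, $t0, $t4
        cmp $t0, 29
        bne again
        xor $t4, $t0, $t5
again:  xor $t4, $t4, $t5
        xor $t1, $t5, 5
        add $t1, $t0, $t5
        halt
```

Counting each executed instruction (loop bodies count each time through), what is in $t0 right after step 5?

li $t4, 38 → $t4=38
li $t1, 32 → $t1=32
li $t5, 8 → $t5=8
li $t0, 3 → $t0=3
xor $t0, $t5, $t4 → $t0=8^38=46
After step 5: $t0 = 46.

46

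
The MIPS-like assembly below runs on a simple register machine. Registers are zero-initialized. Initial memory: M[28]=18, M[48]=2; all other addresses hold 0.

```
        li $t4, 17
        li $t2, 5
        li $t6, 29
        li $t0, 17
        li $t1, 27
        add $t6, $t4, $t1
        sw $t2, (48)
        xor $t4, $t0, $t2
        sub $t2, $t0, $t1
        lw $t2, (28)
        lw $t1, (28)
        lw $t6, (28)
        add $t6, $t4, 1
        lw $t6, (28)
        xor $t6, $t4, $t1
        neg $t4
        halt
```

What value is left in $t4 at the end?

$t4=17
$t2=5
$t6=29
$t0=17
$t1=27
$t6=17+27=44
sw $t2, (48) → M[48]=5
$t4=17^5=20
$t2=17-27=-10
$t2=M[28]=18
$t1=M[28]=18
$t6=M[28]=18
$t6=20+1=21
$t6=M[28]=18
$t6=20^18=6
$t4=-(20)=-20
halt.

-20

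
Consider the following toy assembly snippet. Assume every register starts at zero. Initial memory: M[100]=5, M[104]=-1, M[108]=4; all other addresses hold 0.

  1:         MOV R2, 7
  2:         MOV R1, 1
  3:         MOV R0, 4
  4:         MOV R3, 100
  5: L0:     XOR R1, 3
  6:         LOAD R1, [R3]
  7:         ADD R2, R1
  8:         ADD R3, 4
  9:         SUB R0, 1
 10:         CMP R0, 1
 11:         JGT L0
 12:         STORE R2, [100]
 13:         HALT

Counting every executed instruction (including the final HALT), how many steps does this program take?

27

after MOV R2, 7: R2=7
after MOV R1, 1: R1=1
after MOV R0, 4: R0=4
after MOV R3, 100: R3=100
after XOR R1, 3: R1=1^3=2
after LOAD R1, [R3]: R1=M[100]=5
after ADD R2, R1: R2=7+5=12
after ADD R3, 4: R3=100+4=104
after SUB R0, 1: R0=4-1=3
CMP R0, 1  (cmp 3,1)
JGT L0: taken
after XOR R1, 3: R1=5^3=6
after LOAD R1, [R3]: R1=M[104]=-1
after ADD R2, R1: R2=12+(-1)=11
after ADD R3, 4: R3=104+4=108
after SUB R0, 1: R0=3-1=2
CMP R0, 1  (cmp 2,1)
JGT L0: taken
after XOR R1, 3: R1=(-1)^3=-4
after LOAD R1, [R3]: R1=M[108]=4
after ADD R2, R1: R2=11+4=15
after ADD R3, 4: R3=108+4=112
after SUB R0, 1: R0=2-1=1
CMP R0, 1  (cmp 1,1)
JGT L0: not taken
STORE R2, [100] → M[100]=15
halt.
Total executed instructions: 27.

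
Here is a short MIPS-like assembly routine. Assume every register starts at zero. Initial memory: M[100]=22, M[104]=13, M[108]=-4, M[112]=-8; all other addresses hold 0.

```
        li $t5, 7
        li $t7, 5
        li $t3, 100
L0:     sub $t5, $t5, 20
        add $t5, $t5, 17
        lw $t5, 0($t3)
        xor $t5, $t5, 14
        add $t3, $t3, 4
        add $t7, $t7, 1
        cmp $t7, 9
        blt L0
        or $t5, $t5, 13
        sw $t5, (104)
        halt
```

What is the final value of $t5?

after li $t5, 7: $t5=7
after li $t7, 5: $t7=5
after li $t3, 100: $t3=100
after sub $t5, $t5, 20: $t5=7-20=-13
after add $t5, $t5, 17: $t5=(-13)+17=4
after lw $t5, 0($t3): $t5=M[100]=22
after xor $t5, $t5, 14: $t5=22^14=24
after add $t3, $t3, 4: $t3=100+4=104
after add $t7, $t7, 1: $t7=5+1=6
cmp $t7, 9  (cmp 6,9)
blt L0: taken
after sub $t5, $t5, 20: $t5=24-20=4
after add $t5, $t5, 17: $t5=4+17=21
after lw $t5, 0($t3): $t5=M[104]=13
after xor $t5, $t5, 14: $t5=13^14=3
after add $t3, $t3, 4: $t3=104+4=108
after add $t7, $t7, 1: $t7=6+1=7
cmp $t7, 9  (cmp 7,9)
blt L0: taken
after sub $t5, $t5, 20: $t5=3-20=-17
after add $t5, $t5, 17: $t5=(-17)+17=0
after lw $t5, 0($t3): $t5=M[108]=-4
after xor $t5, $t5, 14: $t5=(-4)^14=-14
after add $t3, $t3, 4: $t3=108+4=112
after add $t7, $t7, 1: $t7=7+1=8
cmp $t7, 9  (cmp 8,9)
blt L0: taken
after sub $t5, $t5, 20: $t5=(-14)-20=-34
after add $t5, $t5, 17: $t5=(-34)+17=-17
after lw $t5, 0($t3): $t5=M[112]=-8
after xor $t5, $t5, 14: $t5=(-8)^14=-10
after add $t3, $t3, 4: $t3=112+4=116
after add $t7, $t7, 1: $t7=8+1=9
cmp $t7, 9  (cmp 9,9)
blt L0: not taken
after or $t5, $t5, 13: $t5=(-10)|13=-1
sw $t5, (104) → M[104]=-1
halt.

-1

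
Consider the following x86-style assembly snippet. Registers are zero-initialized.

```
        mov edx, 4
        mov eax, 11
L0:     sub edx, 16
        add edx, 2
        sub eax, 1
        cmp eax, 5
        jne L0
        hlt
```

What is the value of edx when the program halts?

-80

edx=4
eax=11
edx=4-16=-12
edx=(-12)+2=-10
eax=11-1=10
cmp eax, 5  (cmp 10,5)
jne L0: taken
edx=(-10)-16=-26
edx=(-26)+2=-24
eax=10-1=9
cmp eax, 5  (cmp 9,5)
jne L0: taken
edx=(-24)-16=-40
edx=(-40)+2=-38
eax=9-1=8
cmp eax, 5  (cmp 8,5)
jne L0: taken
edx=(-38)-16=-54
edx=(-54)+2=-52
eax=8-1=7
cmp eax, 5  (cmp 7,5)
jne L0: taken
edx=(-52)-16=-68
edx=(-68)+2=-66
eax=7-1=6
cmp eax, 5  (cmp 6,5)
jne L0: taken
edx=(-66)-16=-82
edx=(-82)+2=-80
eax=6-1=5
cmp eax, 5  (cmp 5,5)
jne L0: not taken
halt.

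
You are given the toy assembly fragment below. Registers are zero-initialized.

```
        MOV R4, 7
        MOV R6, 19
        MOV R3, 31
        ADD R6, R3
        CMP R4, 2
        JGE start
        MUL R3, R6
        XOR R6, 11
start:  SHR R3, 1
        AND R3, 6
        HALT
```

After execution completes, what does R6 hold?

R4=7
R6=19
R3=31
R6=19+31=50
CMP R4, 2  (cmp 7,2)
JGE start: taken
R3=31>>1=15
R3=15&6=6
halt.

50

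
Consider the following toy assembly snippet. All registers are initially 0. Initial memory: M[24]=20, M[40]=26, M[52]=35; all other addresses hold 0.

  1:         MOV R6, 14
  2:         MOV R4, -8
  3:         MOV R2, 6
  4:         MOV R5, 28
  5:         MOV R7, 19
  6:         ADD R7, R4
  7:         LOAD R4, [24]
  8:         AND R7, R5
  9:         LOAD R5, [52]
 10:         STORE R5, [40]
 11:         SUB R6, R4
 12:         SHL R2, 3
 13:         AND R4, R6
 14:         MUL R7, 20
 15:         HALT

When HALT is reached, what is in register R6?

-6

R6=14
R4=-8
R2=6
R5=28
R7=19
R7=19+(-8)=11
R4=M[24]=20
R7=11&28=8
R5=M[52]=35
STORE R5, [40] → M[40]=35
R6=14-20=-6
R2=6<<3=48
R4=20&(-6)=16
R7=8*20=160
halt.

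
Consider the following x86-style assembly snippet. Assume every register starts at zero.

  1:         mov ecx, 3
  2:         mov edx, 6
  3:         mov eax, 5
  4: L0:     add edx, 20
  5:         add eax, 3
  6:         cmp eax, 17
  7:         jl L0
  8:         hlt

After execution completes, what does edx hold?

after mov ecx, 3: ecx=3
after mov edx, 6: edx=6
after mov eax, 5: eax=5
after add edx, 20: edx=6+20=26
after add eax, 3: eax=5+3=8
cmp eax, 17  (cmp 8,17)
jl L0: taken
after add edx, 20: edx=26+20=46
after add eax, 3: eax=8+3=11
cmp eax, 17  (cmp 11,17)
jl L0: taken
after add edx, 20: edx=46+20=66
after add eax, 3: eax=11+3=14
cmp eax, 17  (cmp 14,17)
jl L0: taken
after add edx, 20: edx=66+20=86
after add eax, 3: eax=14+3=17
cmp eax, 17  (cmp 17,17)
jl L0: not taken
halt.

86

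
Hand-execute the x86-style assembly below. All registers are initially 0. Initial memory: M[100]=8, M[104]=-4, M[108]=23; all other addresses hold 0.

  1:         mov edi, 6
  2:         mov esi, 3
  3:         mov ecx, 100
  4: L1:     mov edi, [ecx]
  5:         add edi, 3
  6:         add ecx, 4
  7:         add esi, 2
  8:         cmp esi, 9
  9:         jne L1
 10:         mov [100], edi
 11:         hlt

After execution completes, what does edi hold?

after mov edi, 6: edi=6
after mov esi, 3: esi=3
after mov ecx, 100: ecx=100
after mov edi, [ecx]: edi=M[100]=8
after add edi, 3: edi=8+3=11
after add ecx, 4: ecx=100+4=104
after add esi, 2: esi=3+2=5
cmp esi, 9  (cmp 5,9)
jne L1: taken
after mov edi, [ecx]: edi=M[104]=-4
after add edi, 3: edi=(-4)+3=-1
after add ecx, 4: ecx=104+4=108
after add esi, 2: esi=5+2=7
cmp esi, 9  (cmp 7,9)
jne L1: taken
after mov edi, [ecx]: edi=M[108]=23
after add edi, 3: edi=23+3=26
after add ecx, 4: ecx=108+4=112
after add esi, 2: esi=7+2=9
cmp esi, 9  (cmp 9,9)
jne L1: not taken
mov [100], edi → M[100]=26
halt.

26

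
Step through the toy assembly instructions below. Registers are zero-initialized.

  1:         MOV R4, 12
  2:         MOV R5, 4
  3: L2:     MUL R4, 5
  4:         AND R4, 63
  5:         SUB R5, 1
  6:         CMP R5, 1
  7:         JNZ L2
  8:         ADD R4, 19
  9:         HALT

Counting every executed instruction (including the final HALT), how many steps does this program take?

19

R4=12
R5=4
R4=12*5=60
R4=60&63=60
R5=4-1=3
CMP R5, 1  (cmp 3,1)
JNZ L2: taken
R4=60*5=300
R4=300&63=44
R5=3-1=2
CMP R5, 1  (cmp 2,1)
JNZ L2: taken
R4=44*5=220
R4=220&63=28
R5=2-1=1
CMP R5, 1  (cmp 1,1)
JNZ L2: not taken
R4=28+19=47
halt.
Total executed instructions: 19.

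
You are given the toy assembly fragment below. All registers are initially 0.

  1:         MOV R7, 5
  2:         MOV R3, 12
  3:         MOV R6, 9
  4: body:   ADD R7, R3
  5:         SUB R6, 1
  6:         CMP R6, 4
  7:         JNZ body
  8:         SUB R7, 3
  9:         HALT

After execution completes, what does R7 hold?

62

MOV R7, 5 → R7=5
MOV R3, 12 → R3=12
MOV R6, 9 → R6=9
ADD R7, R3 → R7=5+12=17
SUB R6, 1 → R6=9-1=8
CMP R6, 4  (cmp 8,4)
JNZ body: taken
ADD R7, R3 → R7=17+12=29
SUB R6, 1 → R6=8-1=7
CMP R6, 4  (cmp 7,4)
JNZ body: taken
ADD R7, R3 → R7=29+12=41
SUB R6, 1 → R6=7-1=6
CMP R6, 4  (cmp 6,4)
JNZ body: taken
ADD R7, R3 → R7=41+12=53
SUB R6, 1 → R6=6-1=5
CMP R6, 4  (cmp 5,4)
JNZ body: taken
ADD R7, R3 → R7=53+12=65
SUB R6, 1 → R6=5-1=4
CMP R6, 4  (cmp 4,4)
JNZ body: not taken
SUB R7, 3 → R7=65-3=62
halt.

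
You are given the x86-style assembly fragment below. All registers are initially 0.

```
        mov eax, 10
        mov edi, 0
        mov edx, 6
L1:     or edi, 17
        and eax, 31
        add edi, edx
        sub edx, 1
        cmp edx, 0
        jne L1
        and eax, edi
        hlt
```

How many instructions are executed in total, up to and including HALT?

41

mov eax, 10 → eax=10
mov edi, 0 → edi=0
mov edx, 6 → edx=6
or edi, 17 → edi=0|17=17
and eax, 31 → eax=10&31=10
add edi, edx → edi=17+6=23
sub edx, 1 → edx=6-1=5
cmp edx, 0  (cmp 5,0)
jne L1: taken
or edi, 17 → edi=23|17=23
and eax, 31 → eax=10&31=10
add edi, edx → edi=23+5=28
sub edx, 1 → edx=5-1=4
cmp edx, 0  (cmp 4,0)
jne L1: taken
or edi, 17 → edi=28|17=29
and eax, 31 → eax=10&31=10
add edi, edx → edi=29+4=33
sub edx, 1 → edx=4-1=3
cmp edx, 0  (cmp 3,0)
jne L1: taken
or edi, 17 → edi=33|17=49
and eax, 31 → eax=10&31=10
add edi, edx → edi=49+3=52
sub edx, 1 → edx=3-1=2
cmp edx, 0  (cmp 2,0)
jne L1: taken
or edi, 17 → edi=52|17=53
and eax, 31 → eax=10&31=10
add edi, edx → edi=53+2=55
sub edx, 1 → edx=2-1=1
cmp edx, 0  (cmp 1,0)
jne L1: taken
or edi, 17 → edi=55|17=55
and eax, 31 → eax=10&31=10
add edi, edx → edi=55+1=56
sub edx, 1 → edx=1-1=0
cmp edx, 0  (cmp 0,0)
jne L1: not taken
and eax, edi → eax=10&56=8
halt.
Total executed instructions: 41.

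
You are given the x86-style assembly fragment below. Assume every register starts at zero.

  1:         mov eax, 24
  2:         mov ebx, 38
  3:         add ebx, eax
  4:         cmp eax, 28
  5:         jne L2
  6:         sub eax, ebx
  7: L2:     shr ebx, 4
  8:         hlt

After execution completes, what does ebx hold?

after mov eax, 24: eax=24
after mov ebx, 38: ebx=38
after add ebx, eax: ebx=38+24=62
cmp eax, 28  (cmp 24,28)
jne L2: taken
after shr ebx, 4: ebx=62>>4=3
halt.

3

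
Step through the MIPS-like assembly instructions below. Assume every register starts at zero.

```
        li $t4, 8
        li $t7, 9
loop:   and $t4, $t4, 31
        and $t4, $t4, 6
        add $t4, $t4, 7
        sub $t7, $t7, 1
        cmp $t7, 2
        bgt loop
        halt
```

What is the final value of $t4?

11

$t4=8
$t7=9
$t4=8&31=8
$t4=8&6=0
$t4=0+7=7
$t7=9-1=8
cmp $t7, 2  (cmp 8,2)
bgt loop: taken
$t4=7&31=7
$t4=7&6=6
$t4=6+7=13
$t7=8-1=7
cmp $t7, 2  (cmp 7,2)
bgt loop: taken
$t4=13&31=13
$t4=13&6=4
$t4=4+7=11
$t7=7-1=6
cmp $t7, 2  (cmp 6,2)
bgt loop: taken
$t4=11&31=11
$t4=11&6=2
$t4=2+7=9
$t7=6-1=5
cmp $t7, 2  (cmp 5,2)
bgt loop: taken
$t4=9&31=9
$t4=9&6=0
$t4=0+7=7
$t7=5-1=4
cmp $t7, 2  (cmp 4,2)
bgt loop: taken
$t4=7&31=7
$t4=7&6=6
$t4=6+7=13
$t7=4-1=3
cmp $t7, 2  (cmp 3,2)
bgt loop: taken
$t4=13&31=13
$t4=13&6=4
$t4=4+7=11
$t7=3-1=2
cmp $t7, 2  (cmp 2,2)
bgt loop: not taken
halt.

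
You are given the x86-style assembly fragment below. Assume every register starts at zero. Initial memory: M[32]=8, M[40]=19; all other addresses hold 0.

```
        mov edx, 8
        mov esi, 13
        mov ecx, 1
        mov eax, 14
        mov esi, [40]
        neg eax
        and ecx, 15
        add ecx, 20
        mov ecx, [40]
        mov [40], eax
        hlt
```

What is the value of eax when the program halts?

edx=8
esi=13
ecx=1
eax=14
esi=M[40]=19
eax=-(14)=-14
ecx=1&15=1
ecx=1+20=21
ecx=M[40]=19
mov [40], eax → M[40]=-14
halt.

-14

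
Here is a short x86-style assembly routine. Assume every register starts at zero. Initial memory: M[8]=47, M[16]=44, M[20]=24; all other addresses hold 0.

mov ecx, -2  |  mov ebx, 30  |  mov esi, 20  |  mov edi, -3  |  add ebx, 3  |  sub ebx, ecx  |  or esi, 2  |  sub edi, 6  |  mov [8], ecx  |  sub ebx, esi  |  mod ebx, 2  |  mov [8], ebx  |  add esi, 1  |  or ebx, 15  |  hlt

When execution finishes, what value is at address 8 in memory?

1

after mov ecx, -2: ecx=-2
after mov ebx, 30: ebx=30
after mov esi, 20: esi=20
after mov edi, -3: edi=-3
after add ebx, 3: ebx=30+3=33
after sub ebx, ecx: ebx=33-(-2)=35
after or esi, 2: esi=20|2=22
after sub edi, 6: edi=(-3)-6=-9
mov [8], ecx → M[8]=-2
after sub ebx, esi: ebx=35-22=13
after mod ebx, 2: ebx=13%2=1
mov [8], ebx → M[8]=1
after add esi, 1: esi=22+1=23
after or ebx, 15: ebx=1|15=15
halt.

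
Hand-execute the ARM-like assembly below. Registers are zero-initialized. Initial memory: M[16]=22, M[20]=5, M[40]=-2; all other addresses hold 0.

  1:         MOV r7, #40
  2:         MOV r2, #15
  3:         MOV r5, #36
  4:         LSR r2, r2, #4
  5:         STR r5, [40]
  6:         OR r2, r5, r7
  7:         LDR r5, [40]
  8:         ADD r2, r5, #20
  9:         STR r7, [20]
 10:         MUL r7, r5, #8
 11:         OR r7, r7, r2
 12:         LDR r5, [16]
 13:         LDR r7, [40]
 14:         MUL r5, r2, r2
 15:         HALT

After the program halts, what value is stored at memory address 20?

r7=40
r2=15
r5=36
r2=15>>4=0
STR r5, [40] → M[40]=36
r2=36|40=44
r5=M[40]=36
r2=36+20=56
STR r7, [20] → M[20]=40
r7=36*8=288
r7=288|56=312
r5=M[16]=22
r7=M[40]=36
r5=56*56=3136
halt.

40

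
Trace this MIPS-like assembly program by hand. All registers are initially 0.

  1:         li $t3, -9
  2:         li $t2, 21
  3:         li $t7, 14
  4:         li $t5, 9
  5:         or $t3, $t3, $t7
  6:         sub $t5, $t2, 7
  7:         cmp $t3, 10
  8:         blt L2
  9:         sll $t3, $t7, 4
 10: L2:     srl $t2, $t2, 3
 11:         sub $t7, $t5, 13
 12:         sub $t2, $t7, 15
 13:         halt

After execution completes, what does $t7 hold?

1

after li $t3, -9: $t3=-9
after li $t2, 21: $t2=21
after li $t7, 14: $t7=14
after li $t5, 9: $t5=9
after or $t3, $t3, $t7: $t3=(-9)|14=-1
after sub $t5, $t2, 7: $t5=21-7=14
cmp $t3, 10  (cmp -1,10)
blt L2: taken
after srl $t2, $t2, 3: $t2=21>>3=2
after sub $t7, $t5, 13: $t7=14-13=1
after sub $t2, $t7, 15: $t2=1-15=-14
halt.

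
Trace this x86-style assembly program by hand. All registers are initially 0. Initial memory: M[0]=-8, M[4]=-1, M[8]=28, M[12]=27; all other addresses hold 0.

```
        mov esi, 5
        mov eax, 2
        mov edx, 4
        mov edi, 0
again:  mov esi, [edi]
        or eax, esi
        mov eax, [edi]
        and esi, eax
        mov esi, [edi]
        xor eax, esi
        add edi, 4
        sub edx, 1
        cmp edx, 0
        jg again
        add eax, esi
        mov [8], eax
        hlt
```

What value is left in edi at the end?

16

after mov esi, 5: esi=5
after mov eax, 2: eax=2
after mov edx, 4: edx=4
after mov edi, 0: edi=0
after mov esi, [edi]: esi=M[0]=-8
after or eax, esi: eax=2|(-8)=-6
after mov eax, [edi]: eax=M[0]=-8
after and esi, eax: esi=(-8)&(-8)=-8
after mov esi, [edi]: esi=M[0]=-8
after xor eax, esi: eax=(-8)^(-8)=0
after add edi, 4: edi=0+4=4
after sub edx, 1: edx=4-1=3
cmp edx, 0  (cmp 3,0)
jg again: taken
after mov esi, [edi]: esi=M[4]=-1
after or eax, esi: eax=0|(-1)=-1
after mov eax, [edi]: eax=M[4]=-1
after and esi, eax: esi=(-1)&(-1)=-1
after mov esi, [edi]: esi=M[4]=-1
after xor eax, esi: eax=(-1)^(-1)=0
after add edi, 4: edi=4+4=8
after sub edx, 1: edx=3-1=2
cmp edx, 0  (cmp 2,0)
jg again: taken
after mov esi, [edi]: esi=M[8]=28
after or eax, esi: eax=0|28=28
after mov eax, [edi]: eax=M[8]=28
after and esi, eax: esi=28&28=28
after mov esi, [edi]: esi=M[8]=28
after xor eax, esi: eax=28^28=0
after add edi, 4: edi=8+4=12
after sub edx, 1: edx=2-1=1
cmp edx, 0  (cmp 1,0)
jg again: taken
after mov esi, [edi]: esi=M[12]=27
after or eax, esi: eax=0|27=27
after mov eax, [edi]: eax=M[12]=27
after and esi, eax: esi=27&27=27
after mov esi, [edi]: esi=M[12]=27
after xor eax, esi: eax=27^27=0
after add edi, 4: edi=12+4=16
after sub edx, 1: edx=1-1=0
cmp edx, 0  (cmp 0,0)
jg again: not taken
after add eax, esi: eax=0+27=27
mov [8], eax → M[8]=27
halt.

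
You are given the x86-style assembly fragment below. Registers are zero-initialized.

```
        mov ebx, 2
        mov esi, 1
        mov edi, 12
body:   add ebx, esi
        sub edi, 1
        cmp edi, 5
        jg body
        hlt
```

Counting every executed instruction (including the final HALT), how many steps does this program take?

mov ebx, 2 → ebx=2
mov esi, 1 → esi=1
mov edi, 12 → edi=12
add ebx, esi → ebx=2+1=3
sub edi, 1 → edi=12-1=11
cmp edi, 5  (cmp 11,5)
jg body: taken
add ebx, esi → ebx=3+1=4
sub edi, 1 → edi=11-1=10
cmp edi, 5  (cmp 10,5)
jg body: taken
add ebx, esi → ebx=4+1=5
sub edi, 1 → edi=10-1=9
cmp edi, 5  (cmp 9,5)
jg body: taken
add ebx, esi → ebx=5+1=6
sub edi, 1 → edi=9-1=8
cmp edi, 5  (cmp 8,5)
jg body: taken
add ebx, esi → ebx=6+1=7
sub edi, 1 → edi=8-1=7
cmp edi, 5  (cmp 7,5)
jg body: taken
add ebx, esi → ebx=7+1=8
sub edi, 1 → edi=7-1=6
cmp edi, 5  (cmp 6,5)
jg body: taken
add ebx, esi → ebx=8+1=9
sub edi, 1 → edi=6-1=5
cmp edi, 5  (cmp 5,5)
jg body: not taken
halt.
Total executed instructions: 32.

32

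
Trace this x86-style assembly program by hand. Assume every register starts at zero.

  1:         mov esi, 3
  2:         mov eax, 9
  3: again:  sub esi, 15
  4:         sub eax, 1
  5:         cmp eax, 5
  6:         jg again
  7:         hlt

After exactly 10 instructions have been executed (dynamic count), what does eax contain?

mov esi, 3 → esi=3
mov eax, 9 → eax=9
sub esi, 15 → esi=3-15=-12
sub eax, 1 → eax=9-1=8
cmp eax, 5  (cmp 8,5)
jg again: taken
sub esi, 15 → esi=(-12)-15=-27
sub eax, 1 → eax=8-1=7
cmp eax, 5  (cmp 7,5)
jg again: taken
After step 10: eax = 7.

7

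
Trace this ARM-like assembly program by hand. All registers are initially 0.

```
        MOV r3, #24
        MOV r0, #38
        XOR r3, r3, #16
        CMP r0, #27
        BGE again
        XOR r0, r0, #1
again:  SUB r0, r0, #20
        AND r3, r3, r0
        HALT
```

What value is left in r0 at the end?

MOV r3, #24 → r3=24
MOV r0, #38 → r0=38
XOR r3, r3, #16 → r3=24^16=8
CMP r0, #27  (cmp 38,27)
BGE again: taken
SUB r0, r0, #20 → r0=38-20=18
AND r3, r3, r0 → r3=8&18=0
halt.

18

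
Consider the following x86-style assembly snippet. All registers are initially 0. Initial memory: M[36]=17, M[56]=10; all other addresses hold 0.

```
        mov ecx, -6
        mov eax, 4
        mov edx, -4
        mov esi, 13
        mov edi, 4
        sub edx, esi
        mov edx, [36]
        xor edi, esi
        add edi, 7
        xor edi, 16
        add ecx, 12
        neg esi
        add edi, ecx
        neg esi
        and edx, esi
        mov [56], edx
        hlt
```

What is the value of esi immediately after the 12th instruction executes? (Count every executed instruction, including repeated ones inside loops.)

mov ecx, -6 → ecx=-6
mov eax, 4 → eax=4
mov edx, -4 → edx=-4
mov esi, 13 → esi=13
mov edi, 4 → edi=4
sub edx, esi → edx=(-4)-13=-17
mov edx, [36] → edx=M[36]=17
xor edi, esi → edi=4^13=9
add edi, 7 → edi=9+7=16
xor edi, 16 → edi=16^16=0
add ecx, 12 → ecx=(-6)+12=6
neg esi → esi=-(13)=-13
After step 12: esi = -13.

-13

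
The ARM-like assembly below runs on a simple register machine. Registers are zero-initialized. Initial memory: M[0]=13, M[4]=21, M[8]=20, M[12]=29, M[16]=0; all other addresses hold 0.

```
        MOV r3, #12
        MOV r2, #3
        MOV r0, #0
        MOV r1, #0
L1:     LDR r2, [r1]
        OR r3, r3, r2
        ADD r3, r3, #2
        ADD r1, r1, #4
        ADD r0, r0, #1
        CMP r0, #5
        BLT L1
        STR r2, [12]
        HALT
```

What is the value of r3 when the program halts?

after MOV r3, #12: r3=12
after MOV r2, #3: r2=3
after MOV r0, #0: r0=0
after MOV r1, #0: r1=0
after LDR r2, [r1]: r2=M[0]=13
after OR r3, r3, r2: r3=12|13=13
after ADD r3, r3, #2: r3=13+2=15
after ADD r1, r1, #4: r1=0+4=4
after ADD r0, r0, #1: r0=0+1=1
CMP r0, #5  (cmp 1,5)
BLT L1: taken
after LDR r2, [r1]: r2=M[4]=21
after OR r3, r3, r2: r3=15|21=31
after ADD r3, r3, #2: r3=31+2=33
after ADD r1, r1, #4: r1=4+4=8
after ADD r0, r0, #1: r0=1+1=2
CMP r0, #5  (cmp 2,5)
BLT L1: taken
after LDR r2, [r1]: r2=M[8]=20
after OR r3, r3, r2: r3=33|20=53
after ADD r3, r3, #2: r3=53+2=55
after ADD r1, r1, #4: r1=8+4=12
after ADD r0, r0, #1: r0=2+1=3
CMP r0, #5  (cmp 3,5)
BLT L1: taken
after LDR r2, [r1]: r2=M[12]=29
after OR r3, r3, r2: r3=55|29=63
after ADD r3, r3, #2: r3=63+2=65
after ADD r1, r1, #4: r1=12+4=16
after ADD r0, r0, #1: r0=3+1=4
CMP r0, #5  (cmp 4,5)
BLT L1: taken
after LDR r2, [r1]: r2=M[16]=0
after OR r3, r3, r2: r3=65|0=65
after ADD r3, r3, #2: r3=65+2=67
after ADD r1, r1, #4: r1=16+4=20
after ADD r0, r0, #1: r0=4+1=5
CMP r0, #5  (cmp 5,5)
BLT L1: not taken
STR r2, [12] → M[12]=0
halt.

67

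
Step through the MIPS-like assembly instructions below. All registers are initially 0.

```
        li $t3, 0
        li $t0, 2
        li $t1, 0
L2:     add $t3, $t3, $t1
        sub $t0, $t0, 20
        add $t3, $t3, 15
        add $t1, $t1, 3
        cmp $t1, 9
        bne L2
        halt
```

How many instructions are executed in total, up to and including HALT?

li $t3, 0 → $t3=0
li $t0, 2 → $t0=2
li $t1, 0 → $t1=0
add $t3, $t3, $t1 → $t3=0+0=0
sub $t0, $t0, 20 → $t0=2-20=-18
add $t3, $t3, 15 → $t3=0+15=15
add $t1, $t1, 3 → $t1=0+3=3
cmp $t1, 9  (cmp 3,9)
bne L2: taken
add $t3, $t3, $t1 → $t3=15+3=18
sub $t0, $t0, 20 → $t0=(-18)-20=-38
add $t3, $t3, 15 → $t3=18+15=33
add $t1, $t1, 3 → $t1=3+3=6
cmp $t1, 9  (cmp 6,9)
bne L2: taken
add $t3, $t3, $t1 → $t3=33+6=39
sub $t0, $t0, 20 → $t0=(-38)-20=-58
add $t3, $t3, 15 → $t3=39+15=54
add $t1, $t1, 3 → $t1=6+3=9
cmp $t1, 9  (cmp 9,9)
bne L2: not taken
halt.
Total executed instructions: 22.

22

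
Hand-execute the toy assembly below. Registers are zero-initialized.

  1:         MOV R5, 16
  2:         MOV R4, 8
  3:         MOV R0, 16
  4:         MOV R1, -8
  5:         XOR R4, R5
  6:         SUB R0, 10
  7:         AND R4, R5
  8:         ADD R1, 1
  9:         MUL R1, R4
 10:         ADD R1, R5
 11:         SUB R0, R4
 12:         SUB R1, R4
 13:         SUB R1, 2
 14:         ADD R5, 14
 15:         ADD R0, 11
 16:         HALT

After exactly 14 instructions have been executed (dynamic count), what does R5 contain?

30

MOV R5, 16 → R5=16
MOV R4, 8 → R4=8
MOV R0, 16 → R0=16
MOV R1, -8 → R1=-8
XOR R4, R5 → R4=8^16=24
SUB R0, 10 → R0=16-10=6
AND R4, R5 → R4=24&16=16
ADD R1, 1 → R1=(-8)+1=-7
MUL R1, R4 → R1=(-7)*16=-112
ADD R1, R5 → R1=(-112)+16=-96
SUB R0, R4 → R0=6-16=-10
SUB R1, R4 → R1=(-96)-16=-112
SUB R1, 2 → R1=(-112)-2=-114
ADD R5, 14 → R5=16+14=30
After step 14: R5 = 30.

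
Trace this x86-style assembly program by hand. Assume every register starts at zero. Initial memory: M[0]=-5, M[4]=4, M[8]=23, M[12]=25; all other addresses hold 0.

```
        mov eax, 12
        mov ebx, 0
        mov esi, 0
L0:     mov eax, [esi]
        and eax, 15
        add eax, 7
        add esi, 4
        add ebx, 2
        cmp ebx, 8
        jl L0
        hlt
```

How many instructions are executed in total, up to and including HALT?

32

eax=12
ebx=0
esi=0
eax=M[0]=-5
eax=(-5)&15=11
eax=11+7=18
esi=0+4=4
ebx=0+2=2
cmp ebx, 8  (cmp 2,8)
jl L0: taken
eax=M[4]=4
eax=4&15=4
eax=4+7=11
esi=4+4=8
ebx=2+2=4
cmp ebx, 8  (cmp 4,8)
jl L0: taken
eax=M[8]=23
eax=23&15=7
eax=7+7=14
esi=8+4=12
ebx=4+2=6
cmp ebx, 8  (cmp 6,8)
jl L0: taken
eax=M[12]=25
eax=25&15=9
eax=9+7=16
esi=12+4=16
ebx=6+2=8
cmp ebx, 8  (cmp 8,8)
jl L0: not taken
halt.
Total executed instructions: 32.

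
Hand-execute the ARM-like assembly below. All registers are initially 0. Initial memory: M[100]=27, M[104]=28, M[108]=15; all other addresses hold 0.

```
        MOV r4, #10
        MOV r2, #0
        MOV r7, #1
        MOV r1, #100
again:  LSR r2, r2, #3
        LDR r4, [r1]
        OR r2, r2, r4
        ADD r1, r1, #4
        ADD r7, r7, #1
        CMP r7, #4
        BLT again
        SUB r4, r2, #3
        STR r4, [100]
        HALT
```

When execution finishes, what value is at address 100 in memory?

12

after MOV r4, #10: r4=10
after MOV r2, #0: r2=0
after MOV r7, #1: r7=1
after MOV r1, #100: r1=100
after LSR r2, r2, #3: r2=0>>3=0
after LDR r4, [r1]: r4=M[100]=27
after OR r2, r2, r4: r2=0|27=27
after ADD r1, r1, #4: r1=100+4=104
after ADD r7, r7, #1: r7=1+1=2
CMP r7, #4  (cmp 2,4)
BLT again: taken
after LSR r2, r2, #3: r2=27>>3=3
after LDR r4, [r1]: r4=M[104]=28
after OR r2, r2, r4: r2=3|28=31
after ADD r1, r1, #4: r1=104+4=108
after ADD r7, r7, #1: r7=2+1=3
CMP r7, #4  (cmp 3,4)
BLT again: taken
after LSR r2, r2, #3: r2=31>>3=3
after LDR r4, [r1]: r4=M[108]=15
after OR r2, r2, r4: r2=3|15=15
after ADD r1, r1, #4: r1=108+4=112
after ADD r7, r7, #1: r7=3+1=4
CMP r7, #4  (cmp 4,4)
BLT again: not taken
after SUB r4, r2, #3: r4=15-3=12
STR r4, [100] → M[100]=12
halt.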